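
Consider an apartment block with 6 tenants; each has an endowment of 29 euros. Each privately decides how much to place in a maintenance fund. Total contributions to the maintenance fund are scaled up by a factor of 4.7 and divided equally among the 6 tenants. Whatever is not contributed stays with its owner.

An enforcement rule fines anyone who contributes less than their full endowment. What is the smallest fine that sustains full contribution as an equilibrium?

Given the others contribute fully, the best deviation is to contribute 0 (any partial contribution still incurs the fine and gives up units whose private return 0.7833 is below 1).
Deviating from 29 to 0 saves 29 euros but forfeits the deviator's share of the drop in the maintenance fund: 4.7/6 × 29 = 22.72.
So the deviation gain is 29 − 22.72 = 6.28, and the fine must be at least 6.28 euros to wipe it out.

6.28 euros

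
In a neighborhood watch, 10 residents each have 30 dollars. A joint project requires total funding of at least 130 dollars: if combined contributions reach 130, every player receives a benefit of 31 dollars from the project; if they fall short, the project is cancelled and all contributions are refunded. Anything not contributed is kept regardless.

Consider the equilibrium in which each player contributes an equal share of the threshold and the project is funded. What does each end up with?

48 dollars

Equal share of the threshold: 130/10 = 13.
At this profile no one gains by cutting their contribution: any cut drops the total below 130, the project is cancelled, contributions are refunded, and the deviator ends with 30, which is less than 30 − 13 + 31 = 48. Contributing more than 13 just wastes the excess. So contributing exactly 13 is a best response.
Each player's payoff: 30 − 13 + 31 = 48.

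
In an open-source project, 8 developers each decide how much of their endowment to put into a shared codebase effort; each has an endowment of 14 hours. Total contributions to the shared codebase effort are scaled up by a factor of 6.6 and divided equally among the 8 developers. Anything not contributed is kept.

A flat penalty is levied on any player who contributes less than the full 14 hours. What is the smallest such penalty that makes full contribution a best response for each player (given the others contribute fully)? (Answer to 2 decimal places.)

Given the others contribute fully, the best deviation is to contribute 0 (any partial contribution still incurs the fine and gives up units whose private return 0.8250 is below 1).
Deviating from 14 to 0 saves 14 hours but forfeits the deviator's share of the drop in the shared codebase effort: 6.6/8 × 14 = 11.55.
So the deviation gain is 14 − 11.55 = 2.45, and the fine must be at least 2.45 hours to wipe it out.

2.45 hours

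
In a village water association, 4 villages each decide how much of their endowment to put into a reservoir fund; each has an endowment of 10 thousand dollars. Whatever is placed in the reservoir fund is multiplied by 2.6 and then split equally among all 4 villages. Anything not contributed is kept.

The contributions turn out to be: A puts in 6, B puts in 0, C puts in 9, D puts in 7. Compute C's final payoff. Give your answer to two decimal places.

15.30 thousand dollars

Total contributed: 6 + 0 + 9 + 7 = 22.
Each receives 2.6 × 22 / 4 = 14.30 from the reservoir fund.
C keeps 10 − 9 = 1, so C's payoff is 1 + 14.30 = 15.30.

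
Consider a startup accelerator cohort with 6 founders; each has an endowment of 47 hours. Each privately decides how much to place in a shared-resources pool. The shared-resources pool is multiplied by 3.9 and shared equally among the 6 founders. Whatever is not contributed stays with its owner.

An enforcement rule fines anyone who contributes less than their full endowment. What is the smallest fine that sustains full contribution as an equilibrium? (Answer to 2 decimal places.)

Given the others contribute fully, the best deviation is to contribute 0 (any partial contribution still incurs the fine and gives up units whose private return 0.6500 is below 1).
Deviating from 47 to 0 saves 47 hours but forfeits the deviator's share of the drop in the shared-resources pool: 3.9/6 × 47 = 30.55.
So the deviation gain is 47 − 30.55 = 16.45, and the fine must be at least 16.45 hours to wipe it out.

16.45 hours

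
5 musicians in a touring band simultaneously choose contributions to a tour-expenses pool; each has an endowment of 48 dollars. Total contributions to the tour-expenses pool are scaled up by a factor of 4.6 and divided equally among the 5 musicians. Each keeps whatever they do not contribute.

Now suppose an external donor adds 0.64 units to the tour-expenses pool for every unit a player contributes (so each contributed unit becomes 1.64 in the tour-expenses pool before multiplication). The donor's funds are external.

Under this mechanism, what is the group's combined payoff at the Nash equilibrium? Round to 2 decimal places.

Under the mechanism each unit contributed yields 4.6 × 1.64 / 5 = 1.5088 back to its contributor per unit of net cost, which exceeds 1, making full contribution the dominant choice for everyone.
At the Nash equilibrium everyone contributes 48. Group total payoff = 4.6 × 1.64 × 240 = 1810.56.

1810.56 dollars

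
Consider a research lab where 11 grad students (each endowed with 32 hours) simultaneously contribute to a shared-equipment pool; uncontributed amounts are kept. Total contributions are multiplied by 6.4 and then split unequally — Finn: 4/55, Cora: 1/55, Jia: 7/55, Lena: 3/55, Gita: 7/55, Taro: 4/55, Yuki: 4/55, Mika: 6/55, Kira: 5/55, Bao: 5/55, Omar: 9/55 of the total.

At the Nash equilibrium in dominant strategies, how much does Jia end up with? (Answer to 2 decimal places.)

For player j, contributing a unit is worthwhile iff 6.4 × (j's share) ≥ 1, i.e. iff j's share is at least 0.1563.
Omar alone (share 9/55) is above the threshold, contributing 32; the remaining 10 contribute 0. Total contributed: 32.
Jia keeps 32 and receives 6.4 × 32 × 7/55 = 26.07 from the shared-equipment pool, for a payoff of 58.07.

58.07 hours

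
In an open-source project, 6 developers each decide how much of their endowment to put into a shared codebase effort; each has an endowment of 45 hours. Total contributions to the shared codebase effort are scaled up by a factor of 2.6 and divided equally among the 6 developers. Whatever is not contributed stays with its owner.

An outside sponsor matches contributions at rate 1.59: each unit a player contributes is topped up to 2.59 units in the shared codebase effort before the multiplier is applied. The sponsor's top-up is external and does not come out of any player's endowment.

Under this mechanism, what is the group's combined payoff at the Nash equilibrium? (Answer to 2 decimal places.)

1818.18 hours

With the mechanism, a contributed unit returns 2.6 × 2.59 / 6 = 1.1223 per unit of net cost to the contributor — now above 1 — so contributing fully is weakly dominant for every player.
At the Nash equilibrium everyone contributes 45. Group total payoff = 2.6 × 2.59 × 270 = 1818.18.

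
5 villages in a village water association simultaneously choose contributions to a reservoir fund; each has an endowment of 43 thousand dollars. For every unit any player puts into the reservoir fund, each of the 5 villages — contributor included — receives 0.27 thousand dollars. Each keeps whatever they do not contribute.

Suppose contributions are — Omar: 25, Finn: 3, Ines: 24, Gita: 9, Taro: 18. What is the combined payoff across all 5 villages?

242.65 thousand dollars

Total contributed: 25 + 3 + 24 + 9 + 18 = 79; total kept: 5 × 43 − 79 = 136.
The reservoir fund pays out 0.27 × 5 × 79 = 106.65 in aggregate.
Group total = 136 + 106.65 = 242.65.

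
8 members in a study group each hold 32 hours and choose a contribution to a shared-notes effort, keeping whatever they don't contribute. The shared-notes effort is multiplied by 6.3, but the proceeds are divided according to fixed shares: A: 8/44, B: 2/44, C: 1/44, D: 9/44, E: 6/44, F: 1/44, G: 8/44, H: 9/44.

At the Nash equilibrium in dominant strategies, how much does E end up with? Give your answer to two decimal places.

141.96 hours

Player j's private return per contributed unit is 6.3 × (j's share). Contributing is weakly dominant for j when that share is at least 1/6.3 = 0.1587, and contributing 0 is dominant otherwise.
A, D, G and H clear that bar, contributing 32 each; the remaining 4 contribute 0. Total contributed: 128.
E keeps 32 and receives 6.3 × 128 × 6/44 = 109.96 from the shared-notes effort, for a payoff of 141.96.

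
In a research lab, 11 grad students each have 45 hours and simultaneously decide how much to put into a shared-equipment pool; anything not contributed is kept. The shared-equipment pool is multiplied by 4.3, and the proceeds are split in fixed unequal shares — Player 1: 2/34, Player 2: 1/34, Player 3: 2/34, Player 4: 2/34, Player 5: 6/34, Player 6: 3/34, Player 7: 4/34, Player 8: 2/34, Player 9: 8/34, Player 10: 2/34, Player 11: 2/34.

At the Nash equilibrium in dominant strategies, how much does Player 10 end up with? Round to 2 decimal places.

A player with share s gets back 4.3·s per unit contributed, so full contribution is dominant for anyone with s > 1/4.3 = 0.2326 and zero contribution is dominant for anyone below.
The only share above 0.2326 is Player 9's 8/34, contributing 45; the remaining 10 contribute 0. Total contributed: 45.
Player 10 keeps 45 and receives 4.3 × 45 × 2/34 = 11.38 from the shared-equipment pool, for a payoff of 56.38.

56.38 hours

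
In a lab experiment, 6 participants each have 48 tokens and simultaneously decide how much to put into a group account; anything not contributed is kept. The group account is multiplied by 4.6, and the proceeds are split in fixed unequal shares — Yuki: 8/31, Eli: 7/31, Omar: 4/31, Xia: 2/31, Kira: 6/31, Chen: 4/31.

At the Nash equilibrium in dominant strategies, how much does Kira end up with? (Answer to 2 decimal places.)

Each unit j contributes comes back to j as 4.6 × (j's share), so j prefers to contribute only if that share exceeds 1/4.6 = 0.2174; otherwise keeping the unit dominates.
The shares above 0.2174 belong to Yuki and Eli, contributing 48 each; the remaining 4 contribute 0. Total contributed: 96.
Kira keeps 48 and receives 4.6 × 96 × 6/31 = 85.47 from the group account, for a payoff of 133.47.

133.47 tokens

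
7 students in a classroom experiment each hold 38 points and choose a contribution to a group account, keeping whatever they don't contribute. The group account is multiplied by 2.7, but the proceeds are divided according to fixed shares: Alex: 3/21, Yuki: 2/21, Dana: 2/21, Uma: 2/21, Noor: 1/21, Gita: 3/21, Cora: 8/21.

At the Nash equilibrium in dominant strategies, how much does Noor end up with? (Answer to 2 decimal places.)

A player with share s gets back 2.7·s per unit contributed, so full contribution is dominant for anyone with s > 1/2.7 = 0.3704 and zero contribution is dominant for anyone below.
Only Cora (8/21) clears that bar, contributing 38; the remaining 6 contribute 0. Total contributed: 38.
Noor keeps 38 and receives 2.7 × 38 × 1/21 = 4.89 from the group account, for a payoff of 42.89.

42.89 points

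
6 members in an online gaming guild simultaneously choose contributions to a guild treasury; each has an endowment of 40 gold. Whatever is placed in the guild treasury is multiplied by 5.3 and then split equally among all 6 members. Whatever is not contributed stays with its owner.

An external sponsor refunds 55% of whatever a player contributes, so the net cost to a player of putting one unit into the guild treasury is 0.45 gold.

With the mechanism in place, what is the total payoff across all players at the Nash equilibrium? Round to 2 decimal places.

1404.00 gold

With the mechanism, a contributed unit returns (5.3/6) / 0.45 = 1.9630 per unit of net cost to the contributor — now above 1 — so contributing fully is weakly dominant for every player.
So the Nash equilibrium is full contribution by all 6; the group earns 6 × (40 × 0.55 + 5.3 × 40) = 1404.00.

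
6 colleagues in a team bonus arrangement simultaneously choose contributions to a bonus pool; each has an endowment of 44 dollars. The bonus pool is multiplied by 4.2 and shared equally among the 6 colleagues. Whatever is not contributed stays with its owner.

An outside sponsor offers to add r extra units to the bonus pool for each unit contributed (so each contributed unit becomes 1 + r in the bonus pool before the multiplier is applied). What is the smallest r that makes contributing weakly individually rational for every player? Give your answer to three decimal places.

0.429

With matching at rate r, one contributed unit becomes (1 + r) in the bonus pool and returns 4.2 × (1 + r) / 6 to the contributor.
Setting this equal to 1: 1 + r = 6/4.2 = 1.4286.
So the minimum matching rate is r = 1.4286 − 1 = 0.429.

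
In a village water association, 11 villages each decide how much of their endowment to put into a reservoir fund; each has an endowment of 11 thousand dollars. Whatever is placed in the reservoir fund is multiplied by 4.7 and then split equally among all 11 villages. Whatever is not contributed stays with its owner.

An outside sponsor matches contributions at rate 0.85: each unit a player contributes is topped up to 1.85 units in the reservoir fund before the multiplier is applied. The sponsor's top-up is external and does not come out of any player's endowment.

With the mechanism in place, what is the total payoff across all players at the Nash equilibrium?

121.00 thousand dollars

The effective private return is 4.7 × 1.85 / 11 = 0.7905, which is still under 1, so the mechanism doesn't change anyone's dominant strategy: zero contribution.
At the Nash equilibrium no one contributes; group total payoff = 11 × 11 = 121.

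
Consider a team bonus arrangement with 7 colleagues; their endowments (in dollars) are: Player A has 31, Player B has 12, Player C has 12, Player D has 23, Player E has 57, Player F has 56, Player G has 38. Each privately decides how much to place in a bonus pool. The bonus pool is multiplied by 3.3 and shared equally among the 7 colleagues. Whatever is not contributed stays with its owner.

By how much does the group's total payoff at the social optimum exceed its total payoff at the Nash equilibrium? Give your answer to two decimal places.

526.70 dollars

The private return per contributed unit is 3.3/7 = 0.4714 < 1 for every player regardless of endowment, so the Nash equilibrium is zero contribution and the group total is Σ E_j = 31 + 12 + 12 + 23 + 57 + 56 + 38 = 229.
Each contributed unit returns 3.300 to the group, so the social optimum is full contribution by everyone: group total = 3.300 × 229 = 755.70.
Efficiency loss = (3.300 − 1) × 229 = 526.70.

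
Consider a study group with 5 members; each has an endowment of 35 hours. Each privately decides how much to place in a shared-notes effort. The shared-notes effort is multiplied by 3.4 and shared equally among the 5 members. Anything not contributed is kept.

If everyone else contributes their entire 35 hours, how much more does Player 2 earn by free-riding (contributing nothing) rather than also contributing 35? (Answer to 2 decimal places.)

Switching from a contribution of 35 to 0 lets Player 2 keep an extra 35 hours, but lowers the shared-notes effort by 35, which costs Player 2 their own share of that drop: 3.4/5 × 35 = 23.80.
Net gain = 35 − 23.80 = 11.20. The private return per contributed unit (0.6800) is below 1, so free-riding is indeed the best response regardless of what the others do.

11.20 hours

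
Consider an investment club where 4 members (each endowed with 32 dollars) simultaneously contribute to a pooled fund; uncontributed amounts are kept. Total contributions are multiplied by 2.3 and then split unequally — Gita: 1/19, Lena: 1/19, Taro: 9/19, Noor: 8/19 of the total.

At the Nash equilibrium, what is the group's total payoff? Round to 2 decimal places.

169.60 dollars

Player j's private return per contributed unit is 2.3 × (j's share). Contributing is weakly dominant for j when that share is at least 1/2.3 = 0.4348, and contributing 0 is dominant otherwise.
Only Taro (9/19) clears that bar, contributing 32; the remaining 3 contribute 0. Total contributed: 32.
The pooled fund pays out 2.3 × 32 = 73.60 in total (split across the unequal shares, but the aggregate is all that matters for the group sum).
The 3 free-riders keep 32 each, adding 96. Group total = 96 + 73.60 = 169.60.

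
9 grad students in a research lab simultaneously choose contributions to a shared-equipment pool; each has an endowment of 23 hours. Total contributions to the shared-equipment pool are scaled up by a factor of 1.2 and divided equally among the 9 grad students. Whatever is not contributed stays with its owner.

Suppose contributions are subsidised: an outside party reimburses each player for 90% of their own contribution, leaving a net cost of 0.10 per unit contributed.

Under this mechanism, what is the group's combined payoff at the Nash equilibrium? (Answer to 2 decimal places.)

434.70 hours

With the mechanism, a contributed unit returns (1.2/9) / 0.10 = 1.3333 per unit of net cost to the contributor — now above 1 — so contributing fully is weakly dominant for every player.
At the Nash equilibrium everyone contributes 23. Group total payoff = 9 × (23 × 0.90 + 1.2 × 23) = 434.70.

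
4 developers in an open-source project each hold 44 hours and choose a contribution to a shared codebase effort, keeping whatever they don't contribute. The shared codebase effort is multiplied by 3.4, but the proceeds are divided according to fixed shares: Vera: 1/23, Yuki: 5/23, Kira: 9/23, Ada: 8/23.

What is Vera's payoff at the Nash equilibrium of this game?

57.01 hours

Each unit j contributes comes back to j as 3.4 × (j's share), so j prefers to contribute only if that share exceeds 1/3.4 = 0.2941; otherwise keeping the unit dominates.
The shares above 0.2941 belong to Kira and Ada, contributing 44 each; the remaining 2 contribute 0. Total contributed: 88.
Vera keeps 44 and receives 3.4 × 88 × 1/23 = 13.01 from the shared codebase effort, for a payoff of 57.01.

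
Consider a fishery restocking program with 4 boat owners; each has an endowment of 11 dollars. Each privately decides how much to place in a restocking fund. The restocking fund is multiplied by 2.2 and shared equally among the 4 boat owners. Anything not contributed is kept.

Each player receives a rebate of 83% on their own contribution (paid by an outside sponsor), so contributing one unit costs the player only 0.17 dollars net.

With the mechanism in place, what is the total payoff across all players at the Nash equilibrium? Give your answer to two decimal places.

133.32 dollars

Under the mechanism each unit contributed yields (2.2/4) / 0.17 = 3.2353 back to its contributor per unit of net cost, which exceeds 1, making full contribution the dominant choice for everyone.
At the Nash equilibrium everyone contributes 11. Group total payoff = 4 × (11 × 0.83 + 2.2 × 11) = 133.32.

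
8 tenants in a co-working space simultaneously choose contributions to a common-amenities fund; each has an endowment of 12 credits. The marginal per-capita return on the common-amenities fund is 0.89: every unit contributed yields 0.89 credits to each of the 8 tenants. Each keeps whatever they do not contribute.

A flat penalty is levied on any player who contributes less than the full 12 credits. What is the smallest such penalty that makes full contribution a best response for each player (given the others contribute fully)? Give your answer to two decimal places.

Given the others contribute fully, the best deviation is to contribute 0 (any partial contribution still incurs the fine and gives up units whose private return 0.89 is below 1).
Deviating from 12 to 0 saves 12 credits but forfeits the deviator's share of the drop in the common-amenities fund: 0.89 × 12 = 10.68.
So the deviation gain is 12 − 10.68 = 1.32, and the fine must be at least 1.32 credits to wipe it out.

1.32 credits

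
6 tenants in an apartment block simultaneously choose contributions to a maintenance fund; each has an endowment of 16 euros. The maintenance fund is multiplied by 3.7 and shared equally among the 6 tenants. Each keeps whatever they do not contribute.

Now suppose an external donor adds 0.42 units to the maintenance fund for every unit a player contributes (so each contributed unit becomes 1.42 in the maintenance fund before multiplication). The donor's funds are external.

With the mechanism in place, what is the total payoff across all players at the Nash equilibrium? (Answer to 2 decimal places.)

The effective private return is 3.7 × 1.42 / 6 = 0.8757, which is still under 1, so the mechanism doesn't change anyone's dominant strategy: zero contribution.
At the Nash equilibrium no one contributes; group total payoff = 6 × 16 = 96.

96.00 euros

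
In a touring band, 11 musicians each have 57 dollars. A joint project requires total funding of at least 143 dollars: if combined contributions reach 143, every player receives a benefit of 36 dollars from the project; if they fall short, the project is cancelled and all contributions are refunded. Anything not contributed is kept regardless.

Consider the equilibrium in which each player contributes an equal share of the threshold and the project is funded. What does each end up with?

80 dollars

Equal share of the threshold: 143/11 = 13.
At this profile no one gains by cutting their contribution: any cut drops the total below 143, the project is cancelled, contributions are refunded, and the deviator ends with 57, which is less than 57 − 13 + 36 = 80. Contributing more than 13 just wastes the excess. So contributing exactly 13 is a best response.
Each player's payoff: 57 − 13 + 36 = 80.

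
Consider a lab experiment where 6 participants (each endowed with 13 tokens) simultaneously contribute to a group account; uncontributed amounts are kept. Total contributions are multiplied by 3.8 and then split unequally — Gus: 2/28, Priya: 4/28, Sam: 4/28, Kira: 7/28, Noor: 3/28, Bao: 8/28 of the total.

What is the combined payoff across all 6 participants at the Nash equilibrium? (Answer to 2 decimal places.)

For player j, contributing a unit is worthwhile iff 3.8 × (j's share) ≥ 1, i.e. iff j's share is at least 0.2632.
Only Bao (8/28) clears that bar, contributing 13; the remaining 5 contribute 0. Total contributed: 13.
The group account pays out 3.8 × 13 = 49.40 in total (split across the unequal shares, but the aggregate is all that matters for the group sum).
The 5 free-riders keep 13 each, adding 65. Group total = 65 + 49.40 = 114.40.

114.40 tokens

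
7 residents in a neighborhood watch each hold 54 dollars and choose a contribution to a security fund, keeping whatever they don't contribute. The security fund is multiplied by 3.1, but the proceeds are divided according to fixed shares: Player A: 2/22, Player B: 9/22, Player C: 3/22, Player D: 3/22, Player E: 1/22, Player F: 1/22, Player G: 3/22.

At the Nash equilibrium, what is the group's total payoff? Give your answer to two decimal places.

491.40 dollars

A player with share s gets back 3.1·s per unit contributed, so full contribution is dominant for anyone with s > 1/3.1 = 0.3226 and zero contribution is dominant for anyone below.
Player B alone (share 9/22) is above the threshold, contributing 54; the remaining 6 contribute 0. Total contributed: 54.
The security fund pays out 3.1 × 54 = 167.40 in total (split across the unequal shares, but the aggregate is all that matters for the group sum).
The 6 free-riders keep 54 each, adding 324. Group total = 324 + 167.40 = 491.40.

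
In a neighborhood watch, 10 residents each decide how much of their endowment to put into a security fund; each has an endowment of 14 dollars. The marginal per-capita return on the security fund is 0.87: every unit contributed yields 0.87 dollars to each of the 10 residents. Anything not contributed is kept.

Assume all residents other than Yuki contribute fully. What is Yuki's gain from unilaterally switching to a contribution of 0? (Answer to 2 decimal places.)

Switching from a contribution of 14 to 0 lets Yuki keep an extra 14 dollars, but lowers the security fund by 14, which costs Yuki their own share of that drop: 0.87 × 14 = 12.18.
Net gain = 14 − 12.18 = 1.82. The private return per contributed unit (0.87) is below 1, so free-riding is indeed the best response regardless of what the others do.

1.82 dollars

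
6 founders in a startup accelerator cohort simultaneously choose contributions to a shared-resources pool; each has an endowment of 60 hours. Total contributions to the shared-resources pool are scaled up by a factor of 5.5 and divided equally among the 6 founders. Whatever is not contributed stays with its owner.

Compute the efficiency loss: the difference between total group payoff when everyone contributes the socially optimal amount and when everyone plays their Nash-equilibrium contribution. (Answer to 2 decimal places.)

Each contributed unit returns 5.5/6 = 0.9167 to its contributor — below 1 — so contributing 0 is dominant for every player. At the Nash equilibrium everyone keeps their 60, and the group total is 6 × 60 = 360.
Each contributed unit returns 5.500 to the group as a whole (0.9167 to each of 6 players), which exceeds 1, so the social optimum is full contribution: group total = 5.500 × 360 = 1980.00.
Efficiency loss = 1980.00 − 360 = 1620.00.

1620.00 hours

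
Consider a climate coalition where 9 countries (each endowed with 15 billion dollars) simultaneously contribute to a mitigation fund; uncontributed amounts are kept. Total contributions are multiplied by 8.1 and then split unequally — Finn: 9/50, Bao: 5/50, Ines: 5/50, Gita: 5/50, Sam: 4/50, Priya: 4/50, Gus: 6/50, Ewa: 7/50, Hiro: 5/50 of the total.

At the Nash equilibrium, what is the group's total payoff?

348.00 billion dollars

Each unit j contributes comes back to j as 8.1 × (j's share), so j prefers to contribute only if that share exceeds 1/8.1 = 0.1235; otherwise keeping the unit dominates.
The shares above 0.1235 belong to Finn and Ewa, contributing 15 each; the remaining 7 contribute 0. Total contributed: 30.
The mitigation fund pays out 8.1 × 30 = 243.00 in total (split across the unequal shares, but the aggregate is all that matters for the group sum).
The 7 free-riders keep 15 each, adding 105. Group total = 105 + 243.00 = 348.00.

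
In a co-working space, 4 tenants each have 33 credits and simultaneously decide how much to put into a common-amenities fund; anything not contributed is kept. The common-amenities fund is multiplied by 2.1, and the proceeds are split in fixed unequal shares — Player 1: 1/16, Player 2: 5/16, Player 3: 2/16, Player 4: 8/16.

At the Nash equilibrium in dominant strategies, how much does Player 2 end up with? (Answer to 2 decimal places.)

Each unit j contributes comes back to j as 2.1 × (j's share), so j prefers to contribute only if that share exceeds 1/2.1 = 0.4762; otherwise keeping the unit dominates.
Only Player 4 (8/16) clears that bar, contributing 33; the remaining 3 contribute 0. Total contributed: 33.
Player 2 keeps 33 and receives 2.1 × 33 × 5/16 = 21.66 from the common-amenities fund, for a payoff of 54.66.

54.66 credits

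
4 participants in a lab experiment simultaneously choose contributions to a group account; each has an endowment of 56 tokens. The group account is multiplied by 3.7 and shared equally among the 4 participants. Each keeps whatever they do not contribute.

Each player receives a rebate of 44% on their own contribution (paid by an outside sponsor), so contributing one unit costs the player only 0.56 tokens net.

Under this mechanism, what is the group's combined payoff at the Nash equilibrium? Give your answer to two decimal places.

With the mechanism, a contributed unit returns (3.7/4) / 0.56 = 1.6518 per unit of net cost to the contributor — now above 1 — so contributing fully is weakly dominant for every player.
At the Nash equilibrium everyone contributes 56. Group total payoff = 4 × (56 × 0.44 + 3.7 × 56) = 927.36.

927.36 tokens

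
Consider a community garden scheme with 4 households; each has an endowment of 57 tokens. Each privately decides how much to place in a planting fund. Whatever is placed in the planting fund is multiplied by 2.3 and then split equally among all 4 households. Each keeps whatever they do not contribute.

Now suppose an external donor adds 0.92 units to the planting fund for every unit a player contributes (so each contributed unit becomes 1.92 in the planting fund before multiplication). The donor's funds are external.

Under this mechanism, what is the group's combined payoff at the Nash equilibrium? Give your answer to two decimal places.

1006.85 tokens

The effective private return per unit is now 2.3 × 1.92 / 4 = 1.1040 > 1, so every player's dominant strategy flips to full contribution.
So the Nash equilibrium is full contribution by all 4; the group earns 2.3 × 1.92 × 228 = 1006.85.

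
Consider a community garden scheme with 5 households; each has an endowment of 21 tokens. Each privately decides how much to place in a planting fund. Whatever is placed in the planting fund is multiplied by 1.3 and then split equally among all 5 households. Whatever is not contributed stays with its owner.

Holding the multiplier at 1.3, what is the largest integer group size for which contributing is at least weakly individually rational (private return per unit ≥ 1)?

1

Private return per unit is 1.3/(group size), which is ≥ 1 whenever the group size is ≤ 1.3.
The largest such integer is 1.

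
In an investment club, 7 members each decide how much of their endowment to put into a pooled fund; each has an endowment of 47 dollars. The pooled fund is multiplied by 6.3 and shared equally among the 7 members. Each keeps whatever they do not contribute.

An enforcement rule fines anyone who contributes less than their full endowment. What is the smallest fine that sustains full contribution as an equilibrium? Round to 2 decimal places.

4.70 dollars

Given the others contribute fully, the best deviation is to contribute 0 (any partial contribution still incurs the fine and gives up units whose private return 0.9000 is below 1).
Deviating from 47 to 0 saves 47 dollars but forfeits the deviator's share of the drop in the pooled fund: 6.3/7 × 47 = 42.30.
So the deviation gain is 47 − 42.30 = 4.70, and the fine must be at least 4.70 dollars to wipe it out.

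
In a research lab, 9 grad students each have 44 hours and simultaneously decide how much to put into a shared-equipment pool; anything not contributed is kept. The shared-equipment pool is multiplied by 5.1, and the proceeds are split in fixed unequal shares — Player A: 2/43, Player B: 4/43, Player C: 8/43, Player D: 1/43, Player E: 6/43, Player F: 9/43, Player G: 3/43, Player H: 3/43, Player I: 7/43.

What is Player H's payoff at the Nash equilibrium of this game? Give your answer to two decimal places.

59.66 hours

Each unit j contributes comes back to j as 5.1 × (j's share), so j prefers to contribute only if that share exceeds 1/5.1 = 0.1961; otherwise keeping the unit dominates.
Only Player F (9/43) clears that bar, contributing 44; the remaining 8 contribute 0. Total contributed: 44.
Player H keeps 44 and receives 5.1 × 44 × 3/43 = 15.66 from the shared-equipment pool, for a payoff of 59.66.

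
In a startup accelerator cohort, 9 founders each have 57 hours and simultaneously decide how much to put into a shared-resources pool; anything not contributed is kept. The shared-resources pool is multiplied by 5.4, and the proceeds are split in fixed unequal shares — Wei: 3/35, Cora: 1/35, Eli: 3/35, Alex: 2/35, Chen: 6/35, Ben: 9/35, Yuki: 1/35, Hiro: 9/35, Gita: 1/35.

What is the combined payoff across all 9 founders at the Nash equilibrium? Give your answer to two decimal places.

1014.60 hours

A player with share s gets back 5.4·s per unit contributed, so full contribution is dominant for anyone with s > 1/5.4 = 0.1852 and zero contribution is dominant for anyone below.
Ben and Hiro clear that bar, contributing 57 each; the remaining 7 contribute 0. Total contributed: 114.
The shared-resources pool pays out 5.4 × 114 = 615.60 in total (split across the unequal shares, but the aggregate is all that matters for the group sum).
The 7 free-riders keep 57 each, adding 399. Group total = 399 + 615.60 = 1014.60.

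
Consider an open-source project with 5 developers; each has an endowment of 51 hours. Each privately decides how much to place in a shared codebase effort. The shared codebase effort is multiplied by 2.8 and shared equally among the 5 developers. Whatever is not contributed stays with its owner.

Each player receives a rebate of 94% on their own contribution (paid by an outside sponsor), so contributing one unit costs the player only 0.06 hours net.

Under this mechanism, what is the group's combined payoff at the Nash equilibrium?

953.70 hours

With the mechanism, a contributed unit returns (2.8/5) / 0.06 = 9.3333 per unit of net cost to the contributor — now above 1 — so contributing fully is weakly dominant for every player.
At the Nash equilibrium everyone contributes 51. Group total payoff = 5 × (51 × 0.94 + 2.8 × 51) = 953.70.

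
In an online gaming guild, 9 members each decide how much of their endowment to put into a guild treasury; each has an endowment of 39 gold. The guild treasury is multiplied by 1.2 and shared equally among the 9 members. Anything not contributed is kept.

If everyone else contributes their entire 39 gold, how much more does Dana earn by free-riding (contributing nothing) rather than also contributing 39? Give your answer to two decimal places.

33.80 gold

Switching from a contribution of 39 to 0 lets Dana keep an extra 39 gold, but lowers the guild treasury by 39, which costs Dana their own share of that drop: 1.2/9 × 39 = 5.20.
Net gain = 39 − 5.20 = 33.80. The private return per contributed unit (0.1333) is below 1, so free-riding is indeed the best response regardless of what the others do.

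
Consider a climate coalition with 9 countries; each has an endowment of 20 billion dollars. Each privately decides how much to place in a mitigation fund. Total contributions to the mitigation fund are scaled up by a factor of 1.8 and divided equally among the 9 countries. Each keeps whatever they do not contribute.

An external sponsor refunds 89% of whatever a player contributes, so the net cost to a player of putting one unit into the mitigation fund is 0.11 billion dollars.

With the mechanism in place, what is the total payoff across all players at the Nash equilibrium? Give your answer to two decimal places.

With the mechanism, a contributed unit returns (1.8/9) / 0.11 = 1.8182 per unit of net cost to the contributor — now above 1 — so contributing fully is weakly dominant for every player.
So the Nash equilibrium is full contribution by all 9; the group earns 9 × (20 × 0.89 + 1.8 × 20) = 484.20.

484.20 billion dollars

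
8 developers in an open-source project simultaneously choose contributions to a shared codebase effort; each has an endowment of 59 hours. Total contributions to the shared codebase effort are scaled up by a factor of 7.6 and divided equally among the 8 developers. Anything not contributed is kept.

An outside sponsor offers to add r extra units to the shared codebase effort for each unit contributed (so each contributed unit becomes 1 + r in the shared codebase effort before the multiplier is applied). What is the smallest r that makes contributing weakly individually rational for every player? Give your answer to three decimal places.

With matching at rate r, one contributed unit becomes (1 + r) in the shared codebase effort and returns 7.6 × (1 + r) / 8 to the contributor.
Setting this equal to 1: 1 + r = 8/7.6 = 1.0526.
So the minimum matching rate is r = 1.0526 − 1 = 0.053.

0.053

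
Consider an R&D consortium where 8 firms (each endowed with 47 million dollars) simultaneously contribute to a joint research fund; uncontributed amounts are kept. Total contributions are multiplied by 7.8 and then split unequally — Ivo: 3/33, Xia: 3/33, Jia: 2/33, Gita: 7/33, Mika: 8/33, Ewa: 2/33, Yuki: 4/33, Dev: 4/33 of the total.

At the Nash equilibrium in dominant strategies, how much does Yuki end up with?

135.87 million dollars

Player j's private return per contributed unit is 7.8 × (j's share). Contributing is weakly dominant for j when that share is at least 1/7.8 = 0.1282, and contributing 0 is dominant otherwise.
The shares above 0.1282 belong to Gita and Mika, contributing 47 each; the remaining 6 contribute 0. Total contributed: 94.
Yuki keeps 47 and receives 7.8 × 94 × 4/33 = 88.87 from the joint research fund, for a payoff of 135.87.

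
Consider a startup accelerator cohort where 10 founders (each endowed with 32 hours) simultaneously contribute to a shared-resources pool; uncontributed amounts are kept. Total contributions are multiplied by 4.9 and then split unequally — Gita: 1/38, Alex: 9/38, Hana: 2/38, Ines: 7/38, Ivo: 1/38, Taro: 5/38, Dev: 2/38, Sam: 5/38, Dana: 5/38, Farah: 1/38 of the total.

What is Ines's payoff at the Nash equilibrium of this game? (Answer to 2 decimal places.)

60.88 hours

For player j, contributing a unit is worthwhile iff 4.9 × (j's share) ≥ 1, i.e. iff j's share is at least 0.2041.
Only Alex (9/38) clears that bar, contributing 32; the remaining 9 contribute 0. Total contributed: 32.
Ines keeps 32 and receives 4.9 × 32 × 7/38 = 28.88 from the shared-resources pool, for a payoff of 60.88.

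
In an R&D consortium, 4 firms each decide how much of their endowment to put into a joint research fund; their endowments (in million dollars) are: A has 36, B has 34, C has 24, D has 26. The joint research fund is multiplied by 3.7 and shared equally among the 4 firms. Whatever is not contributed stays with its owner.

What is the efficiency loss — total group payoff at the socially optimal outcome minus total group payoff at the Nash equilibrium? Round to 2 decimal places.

324.00 million dollars

The private return per contributed unit is 3.7/4 = 0.9250 < 1 for every player regardless of endowment, so the Nash equilibrium is zero contribution and the group total is Σ E_j = 36 + 34 + 24 + 26 = 120.
Each contributed unit returns 3.700 to the group, so the social optimum is full contribution by everyone: group total = 3.700 × 120 = 444.00.
Efficiency loss = (3.700 − 1) × 120 = 324.00.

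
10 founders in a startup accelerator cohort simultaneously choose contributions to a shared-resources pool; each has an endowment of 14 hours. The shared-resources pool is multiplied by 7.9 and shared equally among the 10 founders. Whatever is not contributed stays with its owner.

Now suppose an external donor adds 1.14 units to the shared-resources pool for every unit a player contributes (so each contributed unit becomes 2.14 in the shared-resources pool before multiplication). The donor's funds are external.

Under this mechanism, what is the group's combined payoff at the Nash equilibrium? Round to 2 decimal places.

With the mechanism, a contributed unit returns 7.9 × 2.14 / 10 = 1.6906 per unit of net cost to the contributor — now above 1 — so contributing fully is weakly dominant for every player.
So the Nash equilibrium is full contribution by all 10; the group earns 7.9 × 2.14 × 140 = 2366.84.

2366.84 hours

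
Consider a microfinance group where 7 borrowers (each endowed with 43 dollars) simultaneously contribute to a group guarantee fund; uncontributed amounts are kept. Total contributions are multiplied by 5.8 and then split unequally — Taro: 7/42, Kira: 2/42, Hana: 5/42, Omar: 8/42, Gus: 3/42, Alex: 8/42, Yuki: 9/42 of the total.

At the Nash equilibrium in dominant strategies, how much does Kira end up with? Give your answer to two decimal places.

78.63 dollars

A player with share s gets back 5.8·s per unit contributed, so full contribution is dominant for anyone with s > 1/5.8 = 0.1724 and zero contribution is dominant for anyone below.
Omar, Alex and Yuki clear that bar, contributing 43 each; the remaining 4 contribute 0. Total contributed: 129.
Kira keeps 43 and receives 5.8 × 129 × 2/42 = 35.63 from the group guarantee fund, for a payoff of 78.63.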